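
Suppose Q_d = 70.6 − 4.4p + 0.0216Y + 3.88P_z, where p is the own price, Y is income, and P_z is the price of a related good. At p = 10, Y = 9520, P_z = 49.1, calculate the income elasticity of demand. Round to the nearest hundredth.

At the given point, Q_d = 70.6 − 4.4(10) + 0.0216(9520) + 3.88(49.1) = 70.6 − 44 + 205.632 + 190.508 = 422.74.
∂Q_d/∂Y = +0.0216, so E_I = 0.0216·(9520/422.74) ≈ 0.49.
E_I ∈ (0,1): normal good (necessity).

0.49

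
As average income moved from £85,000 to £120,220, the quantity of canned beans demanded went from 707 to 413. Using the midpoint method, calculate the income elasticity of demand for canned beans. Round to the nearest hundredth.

-1.53

%ΔQ = (413 − 707)/[(707+413)/2] = -294/560 ≈ -0.5250.
%ΔY = (120,220 − 85,000)/[(85,000+120,220)/2] = 35220/102610 ≈ 0.3432.
E_I = %ΔQ/%ΔY ≈ -1.53.
E_I < 0: inferior good.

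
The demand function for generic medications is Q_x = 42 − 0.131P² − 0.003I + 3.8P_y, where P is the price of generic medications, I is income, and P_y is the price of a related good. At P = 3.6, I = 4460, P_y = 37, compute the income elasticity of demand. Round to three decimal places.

At the given point, Q_x = 42 − 0.131(3.6)² − 0.003(4460) + 3.8(37) = 42 − 1.6978 − 13.38 + 140.6 = 167.5222.
∂Q_x/∂I = −0.003, so E_I = -0.003·(4460/167.5222) ≈ -0.080.
E_I < 0: inferior good.

-0.080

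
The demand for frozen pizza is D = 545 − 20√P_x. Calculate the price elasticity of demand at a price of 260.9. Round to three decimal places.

-0.728

At P_x = 260.9, D = 221.952.
dD/dP_x = −20/(2√P_x) = −20/(2·16.1524).
Point elasticity E = (dD/dP_x)·(P_x/D) = -0.6191 × 260.9/221.952 ≈ -0.728.
|E| < 1, so demand is inelastic at this price.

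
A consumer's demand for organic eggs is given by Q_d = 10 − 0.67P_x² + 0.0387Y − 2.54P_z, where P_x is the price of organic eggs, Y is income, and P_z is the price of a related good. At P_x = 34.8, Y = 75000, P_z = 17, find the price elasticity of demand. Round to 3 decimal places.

-0.789

Q_d = 10 − 0.67(34.8)² + 0.0387(75000) − 2.54(17) = 10 − 811.3968 + 2902.5 − 43.18 = 2057.9232.
∂Q_d/∂P_x = −2·0.67·P_x = -46.632, so E_p = -46.632·(34.8/2057.9232) ≈ -0.789.
|E_p| < 1: demand is inelastic.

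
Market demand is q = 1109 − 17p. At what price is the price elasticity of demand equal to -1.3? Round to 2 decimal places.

36.87

Set −bp/(a − bp) = −1.3 ⇒ bp = 1.3(a − bp) ⇒ bp(1+1.3) = 1.3·a.
p = 1.3·1109/(17·2.3) ≈ 36.87.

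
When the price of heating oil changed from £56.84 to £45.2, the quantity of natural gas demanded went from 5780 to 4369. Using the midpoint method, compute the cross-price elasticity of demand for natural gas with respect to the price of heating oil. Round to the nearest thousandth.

1.219

%ΔQ_x = (4369 − 5780)/[(5780+4369)/2] = -1411/5074.5 ≈ -0.2781.
%ΔP_y = (45.2 − 56.84)/[(56.84+45.2)/2] ≈ -0.2281.
E_xy = -0.2781/-0.2281 ≈ 1.219.
E_xy > 0, so natural gas and heating oil are substitutes.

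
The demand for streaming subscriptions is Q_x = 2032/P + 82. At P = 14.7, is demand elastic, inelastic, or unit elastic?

inelastic

At P = 14.7, Q_x = 220.2313.
dQ_x/dP = −2032/P² = −9.4035.
Point elasticity E = (dQ_x/dP)·(P/Q_x) = -9.4035 × 14.7/220.2313 ≈ -0.628.
|E| ≈ 0.628 < 1, so demand is inelastic.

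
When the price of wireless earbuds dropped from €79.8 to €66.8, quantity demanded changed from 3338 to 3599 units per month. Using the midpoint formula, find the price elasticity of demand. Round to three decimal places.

%ΔQ = (3599 − 3338)/[(3338 + 3599)/2] = 261/3468.5 ≈ 0.0752.
%ΔP = (66.8 − 79.8)/[(79.8 + 66.8)/2] = -13/73.3 ≈ -0.1774.
Arc elasticity E = %ΔQ/%ΔP ≈ 0.0752/-0.1774 ≈ -0.424.
|E| < 1: demand is inelastic over this range.

-0.424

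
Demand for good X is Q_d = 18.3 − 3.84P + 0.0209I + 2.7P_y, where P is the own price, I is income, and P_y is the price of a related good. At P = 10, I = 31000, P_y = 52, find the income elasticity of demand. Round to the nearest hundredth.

0.84

First evaluate Q_d: 18.3 − 3.84(10) + 0.0209(31000) + 2.7(52) = 18.3 − 38.4 + 647.9 + 140.4 = 768.2.
∂Q_d/∂I = +0.0209, so E_I = 0.0209·(31000/768.2) ≈ 0.84.
E_I ∈ (0,1): normal good (necessity).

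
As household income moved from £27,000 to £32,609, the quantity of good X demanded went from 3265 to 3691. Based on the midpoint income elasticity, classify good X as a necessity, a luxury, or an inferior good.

%ΔQ = (3691 − 3265)/[(3265+3691)/2] = 426/3478 ≈ 0.1225.
%ΔI = (32,609 − 27,000)/[(27,000+32,609)/2] = 5609/29804.5 ≈ 0.1882.
E_I = %ΔQ/%ΔI ≈ 0.651.
E_I ∈ (0,1): normal good (necessity).

necessity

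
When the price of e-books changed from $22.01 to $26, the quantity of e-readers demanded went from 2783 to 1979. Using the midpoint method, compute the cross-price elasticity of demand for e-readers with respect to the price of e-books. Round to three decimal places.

-2.032

%ΔQ_x = (1979 − 2783)/[(2783+1979)/2] = -804/2381 ≈ -0.3377.
%ΔP_y = (26 − 22.01)/[(22.01+26)/2] ≈ 0.1662.
E_xy = -0.3377/0.1662 ≈ -2.032.
E_xy < 0, so e-readers and e-books are complements.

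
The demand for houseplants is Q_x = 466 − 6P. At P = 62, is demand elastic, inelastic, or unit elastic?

At P = 62, Q_x = 94.
dQ_x/dP = −6.
Point elasticity E = (dQ_x/dP)·(P/Q_x) = -6 × 62/94 ≈ -3.957.
|E| ≈ 3.957 > 1, so demand is elastic.

elastic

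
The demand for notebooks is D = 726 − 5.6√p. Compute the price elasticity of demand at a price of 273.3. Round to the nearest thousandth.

At p = 273.3, D = 633.422.
dD/dp = −5.6/(2√p) = −5.6/(2·16.5318).
Point elasticity E = (dD/dp)·(p/D) = -0.1694 × 273.3/633.422 ≈ -0.073.
|E| < 1, so demand is inelastic at this price.

-0.073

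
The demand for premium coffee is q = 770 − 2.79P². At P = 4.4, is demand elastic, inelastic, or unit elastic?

At P = 4.4, q = 715.9856.
dq/dP = −2·2.79·P = −24.552.
Point elasticity E = (dq/dP)·(P/q) = -24.552 × 4.4/715.9856 ≈ -0.151.
|E| ≈ 0.151 < 1, so demand is inelastic.

inelastic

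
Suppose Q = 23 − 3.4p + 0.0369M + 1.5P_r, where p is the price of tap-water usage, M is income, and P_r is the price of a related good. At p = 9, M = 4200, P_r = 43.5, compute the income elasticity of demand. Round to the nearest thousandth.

0.729

Q = 23 − 3.4(9) + 0.0369(4200) + 1.5(43.5) = 23 − 30.6 + 154.98 + 65.25 = 212.63.
∂Q/∂M = +0.0369, so E_I = 0.0369·(4200/212.63) ≈ 0.729.
E_I ∈ (0,1): normal good (necessity).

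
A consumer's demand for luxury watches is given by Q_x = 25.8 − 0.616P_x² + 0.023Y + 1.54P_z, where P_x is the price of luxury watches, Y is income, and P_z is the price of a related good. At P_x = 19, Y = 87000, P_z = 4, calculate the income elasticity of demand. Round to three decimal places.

Evaluating quantity at (P_x, Y, P_z) gives Q_x = 25.8 − 0.616(19)² + 0.023(87000) + 1.54(4) = 25.8 − 222.376 + 2001 + 6.16 = 1810.584.
∂Q_x/∂Y = +0.023, so E_I = 0.023·(87000/1810.584) ≈ 1.105.
E_I > 1: normal good (luxury).

1.105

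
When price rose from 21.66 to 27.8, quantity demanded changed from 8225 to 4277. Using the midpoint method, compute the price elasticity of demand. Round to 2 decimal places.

%Δq = (4277 − 8225)/[(8225 + 4277)/2] = -3948/6251 ≈ -0.6316.
%Δp = (27.8 − 21.66)/[(21.66 + 27.8)/2] = 6.14/24.73 ≈ 0.2483.
Arc elasticity E = %Δq/%Δp ≈ -0.6316/0.2483 ≈ -2.54.
|E| > 1: demand is elastic over this range.

-2.54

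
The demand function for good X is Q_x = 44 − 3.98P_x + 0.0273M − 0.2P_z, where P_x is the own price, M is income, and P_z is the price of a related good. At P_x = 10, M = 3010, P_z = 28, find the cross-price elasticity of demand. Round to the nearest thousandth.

First evaluate Q_x: 44 − 3.98(10) + 0.0273(3010) − 0.2(28) = 44 − 39.8 + 82.173 − 5.6 = 80.773.
∂Q_x/∂P_z = −0.2, so E_xy = -0.2·(28/80.773) ≈ -0.069.
E_xy < 0: the goods are complements.

-0.069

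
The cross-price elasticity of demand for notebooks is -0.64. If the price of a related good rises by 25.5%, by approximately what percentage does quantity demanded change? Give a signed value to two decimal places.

%ΔQ ≈ E × %ΔP_y = (-0.64) × (25.5%) = -16.32%.

-16.32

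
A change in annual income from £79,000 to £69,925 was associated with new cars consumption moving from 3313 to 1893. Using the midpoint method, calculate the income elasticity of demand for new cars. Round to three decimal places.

%ΔQ = (1893 − 3313)/[(3313+1893)/2] = -1420/2603 ≈ -0.5455.
%ΔI = (69,925 − 79,000)/[(79,000+69,925)/2] = -9075/74462.5 ≈ -0.1219.
E_I = %ΔQ/%ΔI ≈ 4.476.
E_I > 1: normal good (luxury).

4.476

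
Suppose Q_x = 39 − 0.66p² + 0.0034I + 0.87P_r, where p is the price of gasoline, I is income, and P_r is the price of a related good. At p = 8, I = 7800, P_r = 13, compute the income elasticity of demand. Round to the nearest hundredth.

0.77

Evaluating quantity at (p, I, P_r) gives Q_x = 39 − 0.66(8)² + 0.0034(7800) + 0.87(13) = 39 − 42.24 + 26.52 + 11.31 = 34.59.
∂Q_x/∂I = +0.0034, so E_I = 0.0034·(7800/34.59) ≈ 0.77.
E_I ∈ (0,1): normal good (necessity).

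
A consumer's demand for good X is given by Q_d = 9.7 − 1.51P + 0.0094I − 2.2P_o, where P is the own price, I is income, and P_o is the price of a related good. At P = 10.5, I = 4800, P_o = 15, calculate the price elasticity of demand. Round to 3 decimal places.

-2.658

First evaluate Q_d: 9.7 − 1.51(10.5) + 0.0094(4800) − 2.2(15) = 9.7 − 15.855 + 45.12 − 33 = 5.965.
∂Q_d/∂P = −1.51, so E_p = (−1.51)·(10.5/5.965) ≈ -2.658.
|E_p| > 1: demand is elastic.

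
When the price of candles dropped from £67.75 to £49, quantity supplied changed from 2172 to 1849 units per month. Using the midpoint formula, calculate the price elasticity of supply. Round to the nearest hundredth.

%Δq = (1849 − 2172)/[(2172 + 1849)/2] = -323/2010.5 ≈ -0.1607.
%Δp = (49 − 67.75)/[(67.75 + 49)/2] = -18.75/58.375 ≈ -0.3212.
Arc elasticity E = %Δq/%Δp ≈ -0.1607/-0.3212 ≈ 0.50.
|E| < 1: supply is inelastic over this range.

0.50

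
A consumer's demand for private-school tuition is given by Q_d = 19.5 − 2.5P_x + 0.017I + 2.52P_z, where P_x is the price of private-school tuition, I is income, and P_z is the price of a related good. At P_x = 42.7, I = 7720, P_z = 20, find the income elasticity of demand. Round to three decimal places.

Q_d = 19.5 − 2.5(42.7) + 0.017(7720) + 2.52(20) = 19.5 − 106.75 + 131.24 + 50.4 = 94.39.
∂Q_d/∂I = +0.017, so E_I = 0.017·(7720/94.39) ≈ 1.390.
E_I > 1: normal good (luxury).

1.390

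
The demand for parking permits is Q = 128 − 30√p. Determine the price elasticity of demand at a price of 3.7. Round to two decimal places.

-0.41

At p = 3.7, Q = 70.2938.
dQ/dp = −30/(2√p) = −30/(2·1.9235).
Point elasticity E = (dQ/dp)·(p/Q) = -7.7981 × 3.7/70.2938 ≈ -0.41.
|E| < 1, so demand is inelastic at this price.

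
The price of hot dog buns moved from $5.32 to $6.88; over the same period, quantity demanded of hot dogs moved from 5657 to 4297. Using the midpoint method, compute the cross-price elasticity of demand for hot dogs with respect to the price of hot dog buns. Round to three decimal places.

%ΔQ_x = (4297 − 5657)/[(5657+4297)/2] = -1360/4977 ≈ -0.2733.
%ΔP_y = (6.88 − 5.32)/[(5.32+6.88)/2] ≈ 0.2557.
E_xy = -0.2733/0.2557 ≈ -1.069.
E_xy < 0, so hot dogs and hot dog buns are complements.

-1.069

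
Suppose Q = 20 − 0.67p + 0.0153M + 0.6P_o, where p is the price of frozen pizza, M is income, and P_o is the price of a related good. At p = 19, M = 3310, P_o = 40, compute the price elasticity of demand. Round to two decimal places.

Evaluating quantity at (p, M, P_o) gives Q = 20 − 0.67(19) + 0.0153(3310) + 0.6(40) = 20 − 12.73 + 50.643 + 24 = 81.913.
∂Q/∂p = −0.67, so E_p = (−0.67)·(19/81.913) ≈ -0.16.
|E_p| < 1: demand is inelastic.

-0.16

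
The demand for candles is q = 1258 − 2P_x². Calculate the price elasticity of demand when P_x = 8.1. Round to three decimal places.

At P_x = 8.1, q = 1126.78.
dq/dP_x = −2·2·P_x = −32.4.
Point elasticity E = (dq/dP_x)·(P_x/q) = -32.4 × 8.1/1126.78 ≈ -0.233.
|E| < 1, so demand is inelastic at this price.

-0.233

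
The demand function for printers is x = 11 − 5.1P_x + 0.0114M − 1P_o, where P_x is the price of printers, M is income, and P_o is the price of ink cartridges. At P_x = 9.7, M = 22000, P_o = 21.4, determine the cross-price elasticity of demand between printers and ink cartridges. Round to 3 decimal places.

-0.112

Substituting, x = 11 − 5.1(9.7) + 0.0114(22000) − 1(21.4) = 11 − 49.47 + 250.8 − 21.4 = 190.93.
∂x/∂P_o = −1, so E_xy = -1·(21.4/190.93) ≈ -0.112.
E_xy < 0: the goods are complements.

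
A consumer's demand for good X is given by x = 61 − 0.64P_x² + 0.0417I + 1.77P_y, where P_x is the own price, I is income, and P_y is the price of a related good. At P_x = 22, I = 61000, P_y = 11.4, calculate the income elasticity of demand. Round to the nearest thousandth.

First evaluate x: 61 − 0.64(22)² + 0.0417(61000) + 1.77(11.4) = 61 − 309.76 + 2543.7 + 20.178 = 2315.118.
∂x/∂I = +0.0417, so E_I = 0.0417·(61000/2315.118) ≈ 1.099.
E_I > 1: normal good (luxury).

1.099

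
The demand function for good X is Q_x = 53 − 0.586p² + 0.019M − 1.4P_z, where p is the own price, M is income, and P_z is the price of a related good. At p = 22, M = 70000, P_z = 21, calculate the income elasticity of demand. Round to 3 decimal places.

At the given point, Q_x = 53 − 0.586(22)² + 0.019(70000) − 1.4(21) = 53 − 283.624 + 1330 − 29.4 = 1069.976.
∂Q_x/∂M = +0.019, so E_I = 0.019·(70000/1069.976) ≈ 1.243.
E_I > 1: normal good (luxury).

1.243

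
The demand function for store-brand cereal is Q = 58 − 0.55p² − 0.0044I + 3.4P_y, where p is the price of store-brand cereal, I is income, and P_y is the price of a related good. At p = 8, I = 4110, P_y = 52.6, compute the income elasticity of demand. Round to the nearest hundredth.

At the given point, Q = 58 − 0.55(8)² − 0.0044(4110) + 3.4(52.6) = 58 − 35.2 − 18.084 + 178.84 = 183.556.
∂Q/∂I = −0.0044, so E_I = -0.0044·(4110/183.556) ≈ -0.10.
E_I < 0: inferior good.

-0.10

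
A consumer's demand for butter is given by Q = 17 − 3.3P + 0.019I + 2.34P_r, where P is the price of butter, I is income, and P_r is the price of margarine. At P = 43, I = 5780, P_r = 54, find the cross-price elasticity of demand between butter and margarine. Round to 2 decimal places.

At the given point, Q = 17 − 3.3(43) + 0.019(5780) + 2.34(54) = 17 − 141.9 + 109.82 + 126.36 = 111.28.
∂Q/∂P_r = +2.34, so E_xy = 2.34·(54/111.28) ≈ 1.14.
E_xy > 0: the goods are substitutes.

1.14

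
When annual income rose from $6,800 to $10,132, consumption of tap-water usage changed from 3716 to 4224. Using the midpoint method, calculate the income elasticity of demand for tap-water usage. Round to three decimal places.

%ΔQ = (4224 − 3716)/[(3716+4224)/2] = 508/3970 ≈ 0.1280.
%ΔI = (10,132 − 6,800)/[(6,800+10,132)/2] = 3332/8466 ≈ 0.3936.
E_I = %ΔQ/%ΔI ≈ 0.325.
E_I ∈ (0,1): normal good (necessity).

0.325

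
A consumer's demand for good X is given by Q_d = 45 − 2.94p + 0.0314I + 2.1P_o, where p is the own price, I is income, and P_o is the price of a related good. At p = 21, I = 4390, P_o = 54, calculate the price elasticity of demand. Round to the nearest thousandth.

-0.263

Evaluating quantity at (p, I, P_o) gives Q_d = 45 − 2.94(21) + 0.0314(4390) + 2.1(54) = 45 − 61.74 + 137.846 + 113.4 = 234.506.
∂Q_d/∂p = −2.94, so E_p = (−2.94)·(21/234.506) ≈ -0.263.
|E_p| < 1: demand is inelastic.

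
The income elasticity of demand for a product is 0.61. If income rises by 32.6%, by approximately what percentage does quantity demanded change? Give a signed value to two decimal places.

19.89

%ΔQ ≈ E × %ΔI = (0.61) × (32.6%) ≈ 19.89%.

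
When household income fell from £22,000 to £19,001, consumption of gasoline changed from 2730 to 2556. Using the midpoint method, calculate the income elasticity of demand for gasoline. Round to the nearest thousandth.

%ΔQ = (2556 − 2730)/[(2730+2556)/2] = -174/2643 ≈ -0.0658.
%ΔY = (19,001 − 22,000)/[(22,000+19,001)/2] = -2999/20500.5 ≈ -0.1463.
E_I = %ΔQ/%ΔY ≈ 0.450.
E_I ∈ (0,1): normal good (necessity).

0.450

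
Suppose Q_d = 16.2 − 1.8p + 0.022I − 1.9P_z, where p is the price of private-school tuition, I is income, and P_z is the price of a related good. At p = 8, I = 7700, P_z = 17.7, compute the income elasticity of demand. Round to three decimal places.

Evaluating quantity at (p, I, P_z) gives Q_d = 16.2 − 1.8(8) + 0.022(7700) − 1.9(17.7) = 16.2 − 14.4 + 169.4 − 33.63 = 137.57.
∂Q_d/∂I = +0.022, so E_I = 0.022·(7700/137.57) ≈ 1.231.
E_I > 1: normal good (luxury).

1.231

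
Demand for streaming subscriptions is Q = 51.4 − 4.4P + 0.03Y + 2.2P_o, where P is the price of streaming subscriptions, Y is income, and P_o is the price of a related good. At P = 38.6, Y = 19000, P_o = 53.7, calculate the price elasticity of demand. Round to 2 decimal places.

At the given point, Q = 51.4 − 4.4(38.6) + 0.03(19000) + 2.2(53.7) = 51.4 − 169.84 + 570 + 118.14 = 569.7.
∂Q/∂P = −4.4, so E_p = (−4.4)·(38.6/569.7) ≈ -0.30.
|E_p| < 1: demand is inelastic.

-0.30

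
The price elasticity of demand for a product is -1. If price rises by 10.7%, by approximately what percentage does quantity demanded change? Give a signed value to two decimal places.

-10.70

%ΔQ ≈ E × %ΔP = (-1) × (10.7%) = -10.70%.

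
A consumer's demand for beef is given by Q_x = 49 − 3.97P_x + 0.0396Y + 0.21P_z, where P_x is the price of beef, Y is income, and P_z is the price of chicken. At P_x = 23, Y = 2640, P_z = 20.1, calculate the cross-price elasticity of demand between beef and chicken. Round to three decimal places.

0.064

At the given point, Q_x = 49 − 3.97(23) + 0.0396(2640) + 0.21(20.1) = 49 − 91.31 + 104.544 + 4.221 = 66.455.
∂Q_x/∂P_z = +0.21, so E_xy = 0.21·(20.1/66.455) ≈ 0.064.
E_xy > 0: the goods are substitutes.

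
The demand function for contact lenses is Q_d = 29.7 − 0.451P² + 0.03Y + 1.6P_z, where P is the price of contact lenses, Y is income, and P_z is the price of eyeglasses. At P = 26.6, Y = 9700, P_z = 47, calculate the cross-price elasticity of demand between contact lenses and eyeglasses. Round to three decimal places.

0.979

Q_d = 29.7 − 0.451(26.6)² + 0.03(9700) + 1.6(47) = 29.7 − 319.1096 + 291 + 75.2 = 76.7904.
∂Q_d/∂P_z = +1.6, so E_xy = 1.6·(47/76.7904) ≈ 0.979.
E_xy > 0: the goods are substitutes.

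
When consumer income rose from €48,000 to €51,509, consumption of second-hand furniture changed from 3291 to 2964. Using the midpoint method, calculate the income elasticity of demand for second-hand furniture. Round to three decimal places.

-1.483

%ΔQ = (2964 − 3291)/[(3291+2964)/2] = -327/3127.5 ≈ -0.1046.
%ΔM = (51,509 − 48,000)/[(48,000+51,509)/2] = 3509/49754.5 ≈ 0.0705.
E_I = %ΔQ/%ΔM ≈ -1.483.
E_I < 0: inferior good.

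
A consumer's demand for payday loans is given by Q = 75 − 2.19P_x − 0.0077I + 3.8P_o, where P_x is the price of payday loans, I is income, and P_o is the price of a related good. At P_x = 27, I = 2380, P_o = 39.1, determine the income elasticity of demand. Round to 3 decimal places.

Substituting, Q = 75 − 2.19(27) − 0.0077(2380) + 3.8(39.1) = 75 − 59.13 − 18.326 + 148.58 = 146.124.
∂Q/∂I = −0.0077, so E_I = -0.0077·(2380/146.124) ≈ -0.125.
E_I < 0: inferior good.

-0.125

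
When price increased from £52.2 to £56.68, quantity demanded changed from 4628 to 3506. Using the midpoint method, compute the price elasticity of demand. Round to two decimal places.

%Δq = (3506 − 4628)/[(4628 + 3506)/2] = -1122/4067 ≈ -0.2759.
%Δp = (56.68 − 52.2)/[(52.2 + 56.68)/2] = 4.48/54.44 ≈ 0.0823.
Arc elasticity E = %Δq/%Δp ≈ -0.2759/0.0823 ≈ -3.35.
|E| > 1: demand is elastic over this range.

-3.35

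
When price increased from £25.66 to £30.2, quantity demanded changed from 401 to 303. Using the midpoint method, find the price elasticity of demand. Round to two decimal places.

%ΔQ = (303 − 401)/[(401 + 303)/2] = -98/352 ≈ -0.2784.
%ΔP = (30.2 − 25.66)/[(25.66 + 30.2)/2] = 4.54/27.93 ≈ 0.1625.
Arc elasticity E = %ΔQ/%ΔP ≈ -0.2784/0.1625 ≈ -1.71.
|E| > 1: demand is elastic over this range.

-1.71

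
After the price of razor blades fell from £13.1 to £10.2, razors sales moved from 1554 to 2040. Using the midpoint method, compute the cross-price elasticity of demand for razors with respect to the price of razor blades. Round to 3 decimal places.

-1.086

%ΔQ_x = (2040 − 1554)/[(1554+2040)/2] = 486/1797 ≈ 0.2705.
%ΔP_y = (10.2 − 13.1)/[(13.1+10.2)/2] ≈ -0.2489.
E_xy = 0.2705/-0.2489 ≈ -1.086.
E_xy < 0, so razors and razor blades are complements.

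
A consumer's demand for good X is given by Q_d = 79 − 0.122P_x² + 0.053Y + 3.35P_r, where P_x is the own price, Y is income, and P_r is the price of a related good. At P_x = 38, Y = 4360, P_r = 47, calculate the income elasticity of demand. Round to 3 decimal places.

First evaluate Q_d: 79 − 0.122(38)² + 0.053(4360) + 3.35(47) = 79 − 176.168 + 231.08 + 157.45 = 291.362.
∂Q_d/∂Y = +0.053, so E_I = 0.053·(4360/291.362) ≈ 0.793.
E_I ∈ (0,1): normal good (necessity).

0.793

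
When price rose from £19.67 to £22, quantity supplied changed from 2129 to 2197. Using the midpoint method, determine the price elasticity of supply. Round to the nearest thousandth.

%ΔQ = (2197 − 2129)/[(2129 + 2197)/2] = 68/2163 ≈ 0.0314.
%ΔP = (22 − 19.67)/[(19.67 + 22)/2] = 2.33/20.835 ≈ 0.1118.
Arc elasticity E = %ΔQ/%ΔP ≈ 0.0314/0.1118 ≈ 0.281.
|E| < 1: supply is inelastic over this range.

0.281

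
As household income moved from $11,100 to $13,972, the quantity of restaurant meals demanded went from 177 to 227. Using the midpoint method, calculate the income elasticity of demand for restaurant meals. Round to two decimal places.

1.08

%ΔQ = (227 − 177)/[(177+227)/2] = 50/202 ≈ 0.2475.
%ΔM = (13,972 − 11,100)/[(11,100+13,972)/2] = 2872/12536 ≈ 0.2291.
E_I = %ΔQ/%ΔM ≈ 1.08.
E_I > 1: normal good (luxury).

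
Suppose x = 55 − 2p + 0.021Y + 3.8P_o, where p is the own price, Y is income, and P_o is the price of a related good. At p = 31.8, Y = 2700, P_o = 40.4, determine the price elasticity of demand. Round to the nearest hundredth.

-0.32

At the given point, x = 55 − 2(31.8) + 0.021(2700) + 3.8(40.4) = 55 − 63.6 + 56.7 + 153.52 = 201.62.
∂x/∂p = −2, so E_p = (−2)·(31.8/201.62) ≈ -0.32.
|E_p| < 1: demand is inelastic.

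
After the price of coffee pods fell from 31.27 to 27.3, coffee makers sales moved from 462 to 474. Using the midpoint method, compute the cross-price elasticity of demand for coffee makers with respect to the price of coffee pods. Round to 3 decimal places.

-0.189

%ΔQ_x = (474 − 462)/[(462+474)/2] = 12/468 ≈ 0.0256.
%ΔP_y = (27.3 − 31.27)/[(31.27+27.3)/2] ≈ -0.1356.
E_xy = 0.0256/-0.1356 ≈ -0.189.
E_xy < 0, so coffee makers and coffee pods are complements.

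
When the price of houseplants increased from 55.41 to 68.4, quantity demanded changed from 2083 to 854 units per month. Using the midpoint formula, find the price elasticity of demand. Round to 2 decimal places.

%ΔQ = (854 − 2083)/[(2083 + 854)/2] = -1229/1468.5 ≈ -0.8369.
%ΔP = (68.4 − 55.41)/[(55.41 + 68.4)/2] = 12.99/61.905 ≈ 0.2098.
Arc elasticity E = %ΔQ/%ΔP ≈ -0.8369/0.2098 ≈ -3.99.
|E| > 1: demand is elastic over this range.

-3.99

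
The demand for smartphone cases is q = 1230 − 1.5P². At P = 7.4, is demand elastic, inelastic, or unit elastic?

At P = 7.4, q = 1147.86.
dq/dP = −2·1.5·P = −22.2.
Point elasticity E = (dq/dP)·(P/q) = -22.2 × 7.4/1147.86 ≈ -0.143.
|E| ≈ 0.143 < 1, so demand is inelastic.

inelastic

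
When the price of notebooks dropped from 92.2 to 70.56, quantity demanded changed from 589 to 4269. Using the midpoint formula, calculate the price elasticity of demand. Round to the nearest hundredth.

-5.70

%ΔQ = (4269 − 589)/[(589 + 4269)/2] = 3680/2429 ≈ 1.5150.
%Δp = (70.56 − 92.2)/[(92.2 + 70.56)/2] = -21.64/81.38 ≈ -0.2659.
Arc elasticity E = %ΔQ/%Δp ≈ 1.5150/-0.2659 ≈ -5.70.
|E| > 1: demand is elastic over this range.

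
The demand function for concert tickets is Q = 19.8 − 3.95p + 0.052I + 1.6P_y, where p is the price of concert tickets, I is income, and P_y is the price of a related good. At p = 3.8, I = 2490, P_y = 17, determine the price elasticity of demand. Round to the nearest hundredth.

Substituting, Q = 19.8 − 3.95(3.8) + 0.052(2490) + 1.6(17) = 19.8 − 15.01 + 129.48 + 27.2 = 161.47.
∂Q/∂p = −3.95, so E_p = (−3.95)·(3.8/161.47) ≈ -0.09.
|E_p| < 1: demand is inelastic.

-0.09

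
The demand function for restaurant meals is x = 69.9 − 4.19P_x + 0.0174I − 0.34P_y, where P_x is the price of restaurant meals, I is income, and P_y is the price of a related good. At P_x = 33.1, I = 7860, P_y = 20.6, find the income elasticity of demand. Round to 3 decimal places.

At the given point, x = 69.9 − 4.19(33.1) + 0.0174(7860) − 0.34(20.6) = 69.9 − 138.689 + 136.764 − 7.004 = 60.971.
∂x/∂I = +0.0174, so E_I = 0.0174·(7860/60.971) ≈ 2.243.
E_I > 1: normal good (luxury).

2.243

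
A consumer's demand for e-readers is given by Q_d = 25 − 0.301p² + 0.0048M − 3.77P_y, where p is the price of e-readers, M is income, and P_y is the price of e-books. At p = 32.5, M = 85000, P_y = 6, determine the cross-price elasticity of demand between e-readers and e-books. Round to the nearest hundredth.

-0.24

At the given point, Q_d = 25 − 0.301(32.5)² + 0.0048(85000) − 3.77(6) = 25 − 317.9313 + 408 − 22.62 = 92.4488.
∂Q_d/∂P_y = −3.77, so E_xy = -3.77·(6/92.4488) ≈ -0.24.
E_xy < 0: the goods are complements.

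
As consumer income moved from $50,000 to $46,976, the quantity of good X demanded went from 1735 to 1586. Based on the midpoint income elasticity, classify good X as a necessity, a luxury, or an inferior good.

luxury

%ΔQ = (1586 − 1735)/[(1735+1586)/2] = -149/1660.5 ≈ -0.0897.
%ΔI = (46,976 − 50,000)/[(50,000+46,976)/2] = -3024/48488 ≈ -0.0624.
E_I = %ΔQ/%ΔI ≈ 1.439.
E_I > 1: normal good (luxury).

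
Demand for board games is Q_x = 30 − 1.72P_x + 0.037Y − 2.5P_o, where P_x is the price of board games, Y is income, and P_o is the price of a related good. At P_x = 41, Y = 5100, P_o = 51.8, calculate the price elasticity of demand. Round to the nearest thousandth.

-3.775

Evaluating quantity at (P_x, Y, P_o) gives Q_x = 30 − 1.72(41) + 0.037(5100) − 2.5(51.8) = 30 − 70.52 + 188.7 − 129.5 = 18.68.
∂Q_x/∂P_x = −1.72, so E_p = (−1.72)·(41/18.68) ≈ -3.775.
|E_p| > 1: demand is elastic.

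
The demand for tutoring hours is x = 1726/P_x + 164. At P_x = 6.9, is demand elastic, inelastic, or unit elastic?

inelastic

At P_x = 6.9, x = 414.1449.
dx/dP_x = −1726/P_x² = −36.2529.
Point elasticity E = (dx/dP_x)·(P_x/x) = -36.2529 × 6.9/414.1449 ≈ -0.604.
|E| ≈ 0.604 < 1, so demand is inelastic.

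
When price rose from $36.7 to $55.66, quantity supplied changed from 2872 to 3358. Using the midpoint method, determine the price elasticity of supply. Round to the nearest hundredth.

%ΔQ = (3358 − 2872)/[(2872 + 3358)/2] = 486/3115 ≈ 0.1560.
%Δp = (55.66 − 36.7)/[(36.7 + 55.66)/2] = 18.96/46.18 ≈ 0.4106.
Arc elasticity E = %ΔQ/%Δp ≈ 0.1560/0.4106 ≈ 0.38.
|E| < 1: supply is inelastic over this range.

0.38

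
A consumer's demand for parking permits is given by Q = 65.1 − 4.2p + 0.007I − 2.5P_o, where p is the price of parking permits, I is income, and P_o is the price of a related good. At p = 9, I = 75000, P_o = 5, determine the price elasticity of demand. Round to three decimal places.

At the given point, Q = 65.1 − 4.2(9) + 0.007(75000) − 2.5(5) = 65.1 − 37.8 + 525 − 12.5 = 539.8.
∂Q/∂p = −4.2, so E_p = (−4.2)·(9/539.8) ≈ -0.070.
|E_p| < 1: demand is inelastic.

-0.070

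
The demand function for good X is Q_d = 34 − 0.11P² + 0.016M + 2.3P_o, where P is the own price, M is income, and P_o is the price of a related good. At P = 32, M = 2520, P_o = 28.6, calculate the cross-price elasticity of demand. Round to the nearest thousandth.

2.395

Substituting, Q_d = 34 − 0.11(32)² + 0.016(2520) + 2.3(28.6) = 34 − 112.64 + 40.32 + 65.78 = 27.46.
∂Q_d/∂P_o = +2.3, so E_xy = 2.3·(28.6/27.46) ≈ 2.395.
E_xy > 0: the goods are substitutes.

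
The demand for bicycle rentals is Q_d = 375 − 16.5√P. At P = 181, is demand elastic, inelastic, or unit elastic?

inelastic

At P = 181, Q_d = 153.0152.
dQ_d/dP = −16.5/(2√P) = −16.5/(2·13.4536).
Point elasticity E = (dQ_d/dP)·(P/Q_d) = -0.6132 × 181/153.0152 ≈ -0.725.
|E| ≈ 0.725 < 1, so demand is inelastic.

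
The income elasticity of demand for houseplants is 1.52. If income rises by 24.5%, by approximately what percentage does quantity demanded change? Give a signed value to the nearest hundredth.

%ΔQ ≈ E × %ΔI = (1.52) × (24.5%) = 37.24%.

37.24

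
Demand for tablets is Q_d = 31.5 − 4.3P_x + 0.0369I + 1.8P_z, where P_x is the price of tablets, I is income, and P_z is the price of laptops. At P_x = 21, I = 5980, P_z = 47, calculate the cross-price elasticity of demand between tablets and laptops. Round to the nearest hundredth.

0.34

First evaluate Q_d: 31.5 − 4.3(21) + 0.0369(5980) + 1.8(47) = 31.5 − 90.3 + 220.662 + 84.6 = 246.462.
∂Q_d/∂P_z = +1.8, so E_xy = 1.8·(47/246.462) ≈ 0.34.
E_xy > 0: the goods are substitutes.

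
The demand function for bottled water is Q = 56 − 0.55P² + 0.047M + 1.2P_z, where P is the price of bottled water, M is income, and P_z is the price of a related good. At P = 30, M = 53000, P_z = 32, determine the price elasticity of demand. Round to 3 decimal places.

Substituting, Q = 56 − 0.55(30)² + 0.047(53000) + 1.2(32) = 56 − 495 + 2491 + 38.4 = 2090.4.
∂Q/∂P = −2·0.55·P = -33, so E_p = -33·(30/2090.4) ≈ -0.474.
|E_p| < 1: demand is inelastic.

-0.474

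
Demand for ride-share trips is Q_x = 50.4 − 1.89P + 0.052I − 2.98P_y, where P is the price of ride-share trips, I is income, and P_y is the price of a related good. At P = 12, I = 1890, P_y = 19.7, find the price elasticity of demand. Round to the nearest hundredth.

-0.34

First evaluate Q_x: 50.4 − 1.89(12) + 0.052(1890) − 2.98(19.7) = 50.4 − 22.68 + 98.28 − 58.706 = 67.294.
∂Q_x/∂P = −1.89, so E_p = (−1.89)·(12/67.294) ≈ -0.34.
|E_p| < 1: demand is inelastic.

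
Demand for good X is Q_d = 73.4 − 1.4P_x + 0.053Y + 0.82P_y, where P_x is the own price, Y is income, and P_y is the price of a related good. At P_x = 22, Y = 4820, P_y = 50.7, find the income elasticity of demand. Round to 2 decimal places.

0.75

At the given point, Q_d = 73.4 − 1.4(22) + 0.053(4820) + 0.82(50.7) = 73.4 − 30.8 + 255.46 + 41.574 = 339.634.
∂Q_d/∂Y = +0.053, so E_I = 0.053·(4820/339.634) ≈ 0.75.
E_I ∈ (0,1): normal good (necessity).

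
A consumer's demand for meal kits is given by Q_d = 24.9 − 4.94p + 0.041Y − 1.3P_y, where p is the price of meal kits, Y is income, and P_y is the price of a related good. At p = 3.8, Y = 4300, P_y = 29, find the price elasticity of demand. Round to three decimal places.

-0.130

At the given point, Q_d = 24.9 − 4.94(3.8) + 0.041(4300) − 1.3(29) = 24.9 − 18.772 + 176.3 − 37.7 = 144.728.
∂Q_d/∂p = −4.94, so E_p = (−4.94)·(3.8/144.728) ≈ -0.130.
|E_p| < 1: demand is inelastic.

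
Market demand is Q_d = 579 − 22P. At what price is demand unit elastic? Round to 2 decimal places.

13.16

For linear demand Q_d = a − bP, E = −bP/(a − bP). |E| = 1 ⇒ bP = a − bP ⇒ P = a/(2b).
P = 579/(2·22) ≈ 13.16.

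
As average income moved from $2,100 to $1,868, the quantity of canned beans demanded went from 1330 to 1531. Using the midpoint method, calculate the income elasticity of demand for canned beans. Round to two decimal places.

-1.20

%ΔQ = (1531 − 1330)/[(1330+1531)/2] = 201/1430.5 ≈ 0.1405.
%ΔI = (1,868 − 2,100)/[(2,100+1,868)/2] = -232/1984 ≈ -0.1169.
E_I = %ΔQ/%ΔI ≈ -1.20.
E_I < 0: inferior good.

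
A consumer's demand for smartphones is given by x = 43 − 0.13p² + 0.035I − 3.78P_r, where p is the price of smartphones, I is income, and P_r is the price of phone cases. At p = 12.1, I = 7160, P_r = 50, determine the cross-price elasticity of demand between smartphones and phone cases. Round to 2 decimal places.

Evaluating quantity at (p, I, P_r) gives x = 43 − 0.13(12.1)² + 0.035(7160) − 3.78(50) = 43 − 19.0333 + 250.6 − 189 = 85.5667.
∂x/∂P_r = −3.78, so E_xy = -3.78·(50/85.5667) ≈ -2.21.
E_xy < 0: the goods are complements.

-2.21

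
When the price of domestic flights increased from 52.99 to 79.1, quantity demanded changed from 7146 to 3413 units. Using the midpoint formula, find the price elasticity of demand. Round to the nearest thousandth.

-1.789

%ΔQ = (3413 − 7146)/[(7146 + 3413)/2] = -3733/5279.5 ≈ -0.7071.
%ΔP = (79.1 − 52.99)/[(52.99 + 79.1)/2] = 26.11/66.045 ≈ 0.3953.
Arc elasticity E = %ΔQ/%ΔP ≈ -0.7071/0.3953 ≈ -1.789.
|E| > 1: demand is elastic over this range.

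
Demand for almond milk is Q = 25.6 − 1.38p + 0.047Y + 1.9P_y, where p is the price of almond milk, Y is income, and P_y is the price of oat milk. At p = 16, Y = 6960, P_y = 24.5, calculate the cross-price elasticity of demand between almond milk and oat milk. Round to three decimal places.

At the given point, Q = 25.6 − 1.38(16) + 0.047(6960) + 1.9(24.5) = 25.6 − 22.08 + 327.12 + 46.55 = 377.19.
∂Q/∂P_y = +1.9, so E_xy = 1.9·(24.5/377.19) ≈ 0.123.
E_xy > 0: the goods are substitutes.

0.123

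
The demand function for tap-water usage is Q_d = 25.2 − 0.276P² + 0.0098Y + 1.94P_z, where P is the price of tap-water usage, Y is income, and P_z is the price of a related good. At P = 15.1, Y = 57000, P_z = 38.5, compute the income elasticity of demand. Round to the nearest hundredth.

Substituting, Q_d = 25.2 − 0.276(15.1)² + 0.0098(57000) + 1.94(38.5) = 25.2 − 62.9308 + 558.6 + 74.69 = 595.5592.
∂Q_d/∂Y = +0.0098, so E_I = 0.0098·(57000/595.5592) ≈ 0.94.
E_I ∈ (0,1): normal good (necessity).

0.94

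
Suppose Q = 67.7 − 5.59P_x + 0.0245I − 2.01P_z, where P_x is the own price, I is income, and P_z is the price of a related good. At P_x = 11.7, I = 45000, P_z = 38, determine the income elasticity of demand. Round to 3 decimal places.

1.072

Evaluating quantity at (P_x, I, P_z) gives Q = 67.7 − 5.59(11.7) + 0.0245(45000) − 2.01(38) = 67.7 − 65.403 + 1102.5 − 76.38 = 1028.417.
∂Q/∂I = +0.0245, so E_I = 0.0245·(45000/1028.417) ≈ 1.072.
E_I > 1: normal good (luxury).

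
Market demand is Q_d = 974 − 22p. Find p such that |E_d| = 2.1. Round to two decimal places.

Set −bp/(a − bp) = −2.1 ⇒ bp = 2.1(a − bp) ⇒ bp(1+2.1) = 2.1·a.
p = 2.1·974/(22·3.1) ≈ 29.99.

29.99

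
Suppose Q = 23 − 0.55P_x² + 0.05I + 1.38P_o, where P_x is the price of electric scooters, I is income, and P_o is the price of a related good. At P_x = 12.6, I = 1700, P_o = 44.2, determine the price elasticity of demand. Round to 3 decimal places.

First evaluate Q: 23 − 0.55(12.6)² + 0.05(1700) + 1.38(44.2) = 23 − 87.318 + 85 + 60.996 = 81.678.
∂Q/∂P_x = −2·0.55·P_x = -13.86, so E_p = -13.86·(12.6/81.678) ≈ -2.138.
|E_p| > 1: demand is elastic.

-2.138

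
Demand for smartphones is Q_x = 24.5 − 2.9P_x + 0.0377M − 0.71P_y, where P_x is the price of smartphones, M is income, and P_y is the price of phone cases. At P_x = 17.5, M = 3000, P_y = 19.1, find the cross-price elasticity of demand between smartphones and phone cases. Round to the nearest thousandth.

-0.185

At the given point, Q_x = 24.5 − 2.9(17.5) + 0.0377(3000) − 0.71(19.1) = 24.5 − 50.75 + 113.1 − 13.561 = 73.289.
∂Q_x/∂P_y = −0.71, so E_xy = -0.71·(19.1/73.289) ≈ -0.185.
E_xy < 0: the goods are complements.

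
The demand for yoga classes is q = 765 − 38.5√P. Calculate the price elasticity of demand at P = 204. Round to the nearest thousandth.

At P = 204, q = 215.11.
dq/dP = −38.5/(2√P) = −38.5/(2·14.2829).
Point elasticity E = (dq/dP)·(P/q) = -1.3478 × 204/215.11 ≈ -1.278.
|E| > 1, so demand is elastic at this price.

-1.278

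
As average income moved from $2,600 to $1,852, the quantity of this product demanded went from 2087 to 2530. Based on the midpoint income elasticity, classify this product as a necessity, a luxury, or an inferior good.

%ΔQ = (2530 − 2087)/[(2087+2530)/2] = 443/2308.5 ≈ 0.1919.
%ΔM = (1,852 − 2,600)/[(2,600+1,852)/2] = -748/2226 ≈ -0.3360.
E_I = %ΔQ/%ΔM ≈ -0.571.
E_I < 0: inferior good.

inferior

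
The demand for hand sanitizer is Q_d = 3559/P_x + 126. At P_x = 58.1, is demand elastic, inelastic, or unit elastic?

At P_x = 58.1, Q_d = 187.2565.
dQ_d/dP_x = −3559/P_x² = −1.0543.
Point elasticity E = (dQ_d/dP_x)·(P_x/Q_d) = -1.0543 × 58.1/187.2565 ≈ -0.327.
|E| ≈ 0.327 < 1, so demand is inelastic.

inelastic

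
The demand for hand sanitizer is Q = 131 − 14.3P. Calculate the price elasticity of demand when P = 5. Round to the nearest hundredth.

-1.20

At P = 5, Q = 59.5.
dQ/dP = −14.3.
Point elasticity E = (dQ/dP)·(P/Q) = -14.3 × 5/59.5 ≈ -1.20.
|E| > 1, so demand is elastic at this price.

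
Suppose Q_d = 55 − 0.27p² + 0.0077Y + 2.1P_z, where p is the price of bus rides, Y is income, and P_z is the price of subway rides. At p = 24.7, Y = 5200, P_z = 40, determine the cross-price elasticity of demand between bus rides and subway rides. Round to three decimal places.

5.868

At the given point, Q_d = 55 − 0.27(24.7)² + 0.0077(5200) + 2.1(40) = 55 − 164.7243 + 40.04 + 84 = 14.3157.
∂Q_d/∂P_z = +2.1, so E_xy = 2.1·(40/14.3157) ≈ 5.868.
E_xy > 0: the goods are substitutes.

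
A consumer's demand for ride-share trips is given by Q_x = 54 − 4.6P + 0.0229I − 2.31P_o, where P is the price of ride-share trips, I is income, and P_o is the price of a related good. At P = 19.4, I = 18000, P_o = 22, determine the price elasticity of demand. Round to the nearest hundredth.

-0.27

Substituting, Q_x = 54 − 4.6(19.4) + 0.0229(18000) − 2.31(22) = 54 − 89.24 + 412.2 − 50.82 = 326.14.
∂Q_x/∂P = −4.6, so E_p = (−4.6)·(19.4/326.14) ≈ -0.27.
|E_p| < 1: demand is inelastic.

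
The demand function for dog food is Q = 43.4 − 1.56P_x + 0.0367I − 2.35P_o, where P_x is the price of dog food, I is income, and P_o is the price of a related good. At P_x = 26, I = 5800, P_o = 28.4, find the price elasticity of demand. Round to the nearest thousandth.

At the given point, Q = 43.4 − 1.56(26) + 0.0367(5800) − 2.35(28.4) = 43.4 − 40.56 + 212.86 − 66.74 = 148.96.
∂Q/∂P_x = −1.56, so E_p = (−1.56)·(26/148.96) ≈ -0.272.
|E_p| < 1: demand is inelastic.

-0.272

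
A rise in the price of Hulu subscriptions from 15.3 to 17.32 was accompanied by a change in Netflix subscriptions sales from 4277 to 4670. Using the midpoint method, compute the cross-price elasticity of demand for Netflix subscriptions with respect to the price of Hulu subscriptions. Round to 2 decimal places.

%ΔQ_x = (4670 − 4277)/[(4277+4670)/2] = 393/4473.5 ≈ 0.0879.
%ΔP_y = (17.32 − 15.3)/[(15.3+17.32)/2] ≈ 0.1239.
E_xy = 0.0879/0.1239 ≈ 0.71.
E_xy > 0, so Netflix subscriptions and Hulu subscriptions are substitutes.

0.71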